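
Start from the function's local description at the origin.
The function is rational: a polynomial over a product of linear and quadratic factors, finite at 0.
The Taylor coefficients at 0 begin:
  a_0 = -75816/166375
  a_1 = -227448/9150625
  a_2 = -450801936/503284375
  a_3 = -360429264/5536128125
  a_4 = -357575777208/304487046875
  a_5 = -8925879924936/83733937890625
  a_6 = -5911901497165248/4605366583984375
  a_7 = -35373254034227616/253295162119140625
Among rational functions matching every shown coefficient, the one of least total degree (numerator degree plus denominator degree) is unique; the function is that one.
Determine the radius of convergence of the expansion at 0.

The radius of convergence is 11/9.

No rational of total degree below 6 reproduces all 8 coefficients; solving the [0/6] Pade equations on them gives f(σ) = 13/(8*(σ - 11/9)**3*(σ + 5/4)**3), whose expansion matches every shown term.
Denominator factor (σ + 5/4)^3: pole of order 3 at -5/4, modulus 5/4.
Denominator factor (σ - 11/9)^3: pole of order 3 at 11/9, modulus 11/9.
The radius of convergence is the smallest modulus among the singular points: 11/9.


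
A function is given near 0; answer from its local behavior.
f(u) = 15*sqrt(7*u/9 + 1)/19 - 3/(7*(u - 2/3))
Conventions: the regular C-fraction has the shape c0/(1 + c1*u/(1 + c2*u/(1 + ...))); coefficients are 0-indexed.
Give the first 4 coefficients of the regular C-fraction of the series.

Taylor coefficients (expand at 0): a_0 = 381/266, a_1 = 2029/1596, a_2 = 19919/14364, a_3 = 70871/32319.
c0 = a_0 = 381/266. Peel one level at a time: if S = 1 + c*u/S' with S'(0) = 1, then c is the u-coefficient of S and S' = c*u/(S - 1).
S_1 = c0/f = 1 + (-2029/2286)*u + (-314195/1741932)*u^2 + ...; c1 = -2029/2286.
S_2 = c1*u/(S_1 - 1) = 1 + (-314195/1546098)*u + (-178422475/333464121)*u^2 + ...; c2 = -314195/1546098.
S_3 = c2*u/(S_2 - 1) = 1 + (-1294837390/491786991)*u + ...; c3 = -1294837390/491786991.

The regular C-fraction coefficients are [381/266, -2029/2286, -314195/1546098, -1294837390/491786991].


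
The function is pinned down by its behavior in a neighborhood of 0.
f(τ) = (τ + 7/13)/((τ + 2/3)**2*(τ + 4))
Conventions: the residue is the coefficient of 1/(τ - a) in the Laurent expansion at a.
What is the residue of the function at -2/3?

At the order-2 pole -2/3 set g(τ) = (τ - (-2/3))^2*f(τ) = (τ + 7/13)/(τ + 4).
Order-2 pole: residue = g'(a); g'(-2/3) = 81/260, so the residue is 81/260.

The residue is 81/260.


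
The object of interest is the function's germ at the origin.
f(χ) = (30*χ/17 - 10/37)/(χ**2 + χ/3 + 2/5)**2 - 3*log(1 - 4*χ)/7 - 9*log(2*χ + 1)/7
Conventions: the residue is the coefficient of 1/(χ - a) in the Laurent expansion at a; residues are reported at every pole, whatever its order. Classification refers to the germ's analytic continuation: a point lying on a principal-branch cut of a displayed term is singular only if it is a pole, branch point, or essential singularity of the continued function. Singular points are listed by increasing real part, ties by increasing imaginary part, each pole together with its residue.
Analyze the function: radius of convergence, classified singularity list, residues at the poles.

Denominator factor (χ**2 + χ/3 + 2/5)^2: discriminant -67/45, complex-conjugate roots (-1/6) + ((1/30)*sqrt(335))*i and (-1/6) - ((1/30)*sqrt(335))*i; poles of order 2, moduli (1/5)*sqrt(10) and (1/5)*sqrt(10).
Branch term (-9/7)*log(1 - χ/(-1/2)): its argument vanishes at χ = -1/2, a logarithmic branch point, modulus 1/2.
Branch term (-3/7)*log(1 - χ/(1/4)): its argument vanishes at χ = 1/4, a logarithmic branch point, modulus 1/4.
The radius of convergence is the smallest modulus among the singular points: 1/4.
The branch terms are analytic at (-1/6) - ((1/30)*sqrt(335))*i and contribute nothing to the residue; only the rational part matters.
The factor χ**2 + χ/3 + 2/5 splits as (χ - a)(χ - a') with a = (-1/6) - ((1/30)*sqrt(335))*i, a' = (-1/6) + ((1/30)*sqrt(335))*i. At the order-2 pole a set g(χ) = (χ - a)^2*(rational part) = [30*χ/17 - 10/37] / (χ - a')^2.
Order-2 pole: residue = g'(a); g'((-1/6) - ((1/30)*sqrt(335))*i) = -((95850/2823581)*sqrt(335))*i, so the residue is -((95850/2823581)*sqrt(335))*i.
The branch terms are analytic at (-1/6) + ((1/30)*sqrt(335))*i and contribute nothing to the residue; only the rational part matters.
The factor χ**2 + χ/3 + 2/5 splits as (χ - a)(χ - a') with a = (-1/6) + ((1/30)*sqrt(335))*i, a' = (-1/6) - ((1/30)*sqrt(335))*i. At the order-2 pole a set g(χ) = (χ - a)^2*(rational part) = [30*χ/17 - 10/37] / (χ - a')^2.
Order-2 pole: residue = g'(a); g'((-1/6) + ((1/30)*sqrt(335))*i) = ((95850/2823581)*sqrt(335))*i, so the residue is ((95850/2823581)*sqrt(335))*i.
List the singular points by increasing real part (a conjugate pair: the negative imaginary part first).

Radius of convergence at 0: 1/4.
At -1/2: a logarithmic branch point.
At (-1/6) - ((1/30)*sqrt(335))*i: a pole of order 2; residue -((95850/2823581)*sqrt(335))*i.
At (-1/6) + ((1/30)*sqrt(335))*i: a pole of order 2; residue ((95850/2823581)*sqrt(335))*i.
At 1/4: a logarithmic branch point.


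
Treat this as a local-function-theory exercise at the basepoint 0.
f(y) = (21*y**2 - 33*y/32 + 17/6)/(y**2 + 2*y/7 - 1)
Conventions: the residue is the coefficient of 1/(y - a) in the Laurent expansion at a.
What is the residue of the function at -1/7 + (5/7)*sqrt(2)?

The residue is -225/64 + (16691/1920)*sqrt(2).

The factor y**2 + 2*y/7 - 1 splits as (y - a)(y - a') with a = -1/7 + (5/7)*sqrt(2), a' = -1/7 - (5/7)*sqrt(2). At the order-1 pole a set g(y) = (y - a)*f(y) = [21*y**2 - 33*y/32 + 17/6] / (y - a').
Simple pole: residue = g(a) at a = -1/7 + (5/7)*sqrt(2), which is -225/64 + (16691/1920)*sqrt(2).


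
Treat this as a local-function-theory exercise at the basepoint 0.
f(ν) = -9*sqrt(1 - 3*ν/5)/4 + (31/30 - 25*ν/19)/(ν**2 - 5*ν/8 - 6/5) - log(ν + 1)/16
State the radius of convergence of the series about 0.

The radius of convergence is -5/16 + (1/80)*sqrt(8305).

Denominator factor (ν**2 - 5*ν/8 - 6/5): discriminant 1661/320, real irrational roots 5/16 + (1/80)*sqrt(8305) and 5/16 - (1/80)*sqrt(8305); poles of order 1, moduli 5/16 + (1/80)*sqrt(8305) and -5/16 + (1/80)*sqrt(8305).
Branch term (-9/4)*sqrt(1 - ν/(5/3)): its argument vanishes at ν = 5/3, a square-root branch point, modulus 5/3.
Branch term (-1/16)*log(1 - ν/(-1)): its argument vanishes at ν = -1, a logarithmic branch point, modulus 1.
The radius of convergence is the smallest modulus among the singular points: -5/16 + (1/80)*sqrt(8305).


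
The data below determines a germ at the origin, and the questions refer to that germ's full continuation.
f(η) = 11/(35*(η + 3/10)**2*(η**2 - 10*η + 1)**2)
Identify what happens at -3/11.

Denominator factors: η**2 - 10*η + 1 = 460/121 at η = -3/11; η + 3/10 = 3/110 at η = -3/11 — none vanishes.
So the germ continues analytically to -3/11.

The point is a regular point.


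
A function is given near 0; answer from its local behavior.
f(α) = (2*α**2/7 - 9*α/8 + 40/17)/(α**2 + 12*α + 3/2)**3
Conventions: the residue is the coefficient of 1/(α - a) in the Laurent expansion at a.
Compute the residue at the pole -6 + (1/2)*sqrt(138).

The factor α**2 + 12*α + 3/2 splits as (α - a)(α - a') with a = -6 + (1/2)*sqrt(138), a' = -6 - (1/2)*sqrt(138). At the order-3 pole a set g(α) = (α - a)^3*f(α) = [2*α**2/7 - 9*α/8 + 40/17] / (α - a')^3.
Order-3 pole: residue = g''(a)/2; g''(-6 + (1/2)*sqrt(138)) = (365/4964136)*sqrt(138), so the residue is (365/9928272)*sqrt(138).

The residue is (365/9928272)*sqrt(138).


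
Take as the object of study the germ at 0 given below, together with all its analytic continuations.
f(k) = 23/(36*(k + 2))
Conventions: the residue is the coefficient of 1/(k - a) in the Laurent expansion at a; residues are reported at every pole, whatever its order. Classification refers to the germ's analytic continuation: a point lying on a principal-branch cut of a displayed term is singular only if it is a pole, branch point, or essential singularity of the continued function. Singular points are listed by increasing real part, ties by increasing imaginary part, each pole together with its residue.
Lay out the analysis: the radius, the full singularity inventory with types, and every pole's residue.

Radius of convergence at 0: 2.
At -2: a pole of order 1; residue 23/36.

Denominator factor (k + 2): pole of order 1 at -2, modulus 2.
The radius of convergence is the smallest modulus among the singular points: 2.
At the order-1 pole -2 set g(k) = (k - (-2))*f(k) = 23/36.
Simple pole: residue = g(a) at a = -2, which is 23/36.


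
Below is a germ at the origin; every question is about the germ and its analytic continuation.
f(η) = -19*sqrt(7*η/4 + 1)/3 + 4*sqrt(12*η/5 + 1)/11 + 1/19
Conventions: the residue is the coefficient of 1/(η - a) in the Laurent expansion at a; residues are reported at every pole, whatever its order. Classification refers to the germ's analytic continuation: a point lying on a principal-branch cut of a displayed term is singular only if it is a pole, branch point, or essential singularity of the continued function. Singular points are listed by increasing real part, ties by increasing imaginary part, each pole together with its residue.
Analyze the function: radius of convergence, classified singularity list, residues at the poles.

Radius of convergence at 0: 5/12.
At -4/7: an algebraic (square-root) branch point.
At -5/12: an algebraic (square-root) branch point.

Branch term (-19/3)*sqrt(1 - η/(-4/7)): its argument vanishes at η = -4/7, a square-root branch point, modulus 4/7.
Branch term (4/11)*sqrt(1 - η/(-5/12)): its argument vanishes at η = -5/12, a square-root branch point, modulus 5/12.
The radius of convergence is the smallest modulus among the singular points: 5/12.
List the singular points by increasing real part (a conjugate pair: the negative imaginary part first).


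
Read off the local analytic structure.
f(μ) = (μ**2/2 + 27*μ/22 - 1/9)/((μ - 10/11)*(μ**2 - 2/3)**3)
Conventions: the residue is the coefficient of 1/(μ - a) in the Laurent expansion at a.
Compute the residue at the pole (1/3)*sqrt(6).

The residue is -8477139/48778 - (442520199/6243584)*sqrt(6).

The factor μ**2 - 2/3 splits as (μ - a)(μ - a') with a = (1/3)*sqrt(6), a' = -(1/3)*sqrt(6). At the order-3 pole a set g(μ) = (μ - a)^3*f(μ) = [(μ**2/2 + 27*μ/22 - 1/9)/(μ - 10/11)] / (μ - a')^3.
Order-3 pole: residue = g''(a)/2; g''((1/3)*sqrt(6)) = -8477139/24389 - (442520199/3121792)*sqrt(6), so the residue is -8477139/48778 - (442520199/6243584)*sqrt(6).


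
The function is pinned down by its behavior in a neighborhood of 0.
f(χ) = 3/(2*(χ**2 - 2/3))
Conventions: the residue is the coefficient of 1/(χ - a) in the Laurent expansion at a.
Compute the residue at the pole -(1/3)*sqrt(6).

The residue is -(3/8)*sqrt(6).

The factor χ**2 - 2/3 splits as (χ - a)(χ - a') with a = -(1/3)*sqrt(6), a' = (1/3)*sqrt(6). At the order-1 pole a set g(χ) = (χ - a)*f(χ) = [3/2] / (χ - a').
Simple pole: residue = g(a) at a = -(1/3)*sqrt(6), which is -(3/8)*sqrt(6).


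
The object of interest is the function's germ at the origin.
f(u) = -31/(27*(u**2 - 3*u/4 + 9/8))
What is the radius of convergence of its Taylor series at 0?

Denominator factor (u**2 - 3*u/4 + 9/8): discriminant -63/16, complex-conjugate roots (3/8) + ((3/8)*sqrt(7))*i and (3/8) - ((3/8)*sqrt(7))*i; poles of order 1, moduli (3/4)*sqrt(2) and (3/4)*sqrt(2).
The radius of convergence is the smallest modulus among the singular points: (3/4)*sqrt(2).

The radius of convergence is (3/4)*sqrt(2).


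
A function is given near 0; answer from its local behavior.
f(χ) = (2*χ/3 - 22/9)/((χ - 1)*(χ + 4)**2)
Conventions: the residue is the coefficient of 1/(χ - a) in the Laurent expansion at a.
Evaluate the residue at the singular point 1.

At the order-1 pole 1 set g(χ) = (χ - (1))*f(χ) = (2*χ/3 - 22/9)/(χ + 4)**2.
Simple pole: residue = g(a) at a = 1, which is -16/225.

The residue is -16/225.


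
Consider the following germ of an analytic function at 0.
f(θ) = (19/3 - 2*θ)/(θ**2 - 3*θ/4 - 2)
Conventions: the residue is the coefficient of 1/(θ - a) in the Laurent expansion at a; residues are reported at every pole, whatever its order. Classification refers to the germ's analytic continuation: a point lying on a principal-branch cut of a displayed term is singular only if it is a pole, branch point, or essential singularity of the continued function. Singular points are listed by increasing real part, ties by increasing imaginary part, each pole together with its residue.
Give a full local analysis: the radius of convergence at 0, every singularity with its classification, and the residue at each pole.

Radius of convergence at 0: -3/8 + (1/8)*sqrt(137).
At 3/8 - (1/8)*sqrt(137): a pole of order 1; residue -1 - (67/411)*sqrt(137).
At 3/8 + (1/8)*sqrt(137): a pole of order 1; residue -1 + (67/411)*sqrt(137).

Denominator factor (θ**2 - 3*θ/4 - 2): discriminant 137/16, real irrational roots 3/8 + (1/8)*sqrt(137) and 3/8 - (1/8)*sqrt(137); poles of order 1, moduli 3/8 + (1/8)*sqrt(137) and -3/8 + (1/8)*sqrt(137).
The radius of convergence is the smallest modulus among the singular points: -3/8 + (1/8)*sqrt(137).
The factor θ**2 - 3*θ/4 - 2 splits as (θ - a)(θ - a') with a = 3/8 - (1/8)*sqrt(137), a' = 3/8 + (1/8)*sqrt(137). At the order-1 pole a set g(θ) = (θ - a)*f(θ) = [19/3 - 2*θ] / (θ - a').
Simple pole: residue = g(a) at a = 3/8 - (1/8)*sqrt(137), which is -1 - (67/411)*sqrt(137).
The factor θ**2 - 3*θ/4 - 2 splits as (θ - a)(θ - a') with a = 3/8 + (1/8)*sqrt(137), a' = 3/8 - (1/8)*sqrt(137). At the order-1 pole a set g(θ) = (θ - a)*f(θ) = [19/3 - 2*θ] / (θ - a').
Simple pole: residue = g(a) at a = 3/8 + (1/8)*sqrt(137), which is -1 + (67/411)*sqrt(137).
List the singular points by increasing real part (a conjugate pair: the negative imaginary part first).


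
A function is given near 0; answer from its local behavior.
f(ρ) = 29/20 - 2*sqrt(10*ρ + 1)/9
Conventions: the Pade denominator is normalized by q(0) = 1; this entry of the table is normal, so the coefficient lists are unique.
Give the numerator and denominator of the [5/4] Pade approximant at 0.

Taylor coefficients needed (expand at 0): a_0 = 221/180, a_1 = -10/9, a_2 = 25/9, a_3 = -125/9, a_4 = 3125/36, a_5 = -21875/36, a_6 = 109375/24, a_7 = -859375/24, a_8 = 55859375/192, a_9 = -1396484375/576.
Write the denominator as Q(ρ) = 1 + q1*ρ + q2*ρ^2 + q3*ρ^3 + q4*ρ^4. Requiring Q*f - P = O(ρ^10) with deg P <= 5 kills the coefficients of ρ^6..ρ^9 in Q*f:
  ρ^6: a_6 + q1*a_5 + q2*a_4 + q3*a_3 + q4*a_2 = 0, i.e. 109375/24 + (-21875/36)*q1 + (3125/36)*q2 + (-125/9)*q3 + (25/9)*q4 = 0.
  ρ^7: a_7 + q1*a_6 + q2*a_5 + q3*a_4 + q4*a_3 = 0, i.e. -859375/24 + (109375/24)*q1 + (-21875/36)*q2 + (3125/36)*q3 + (-125/9)*q4 = 0.
  ρ^8: a_8 + q1*a_7 + q2*a_6 + q3*a_5 + q4*a_4 = 0, i.e. 55859375/192 + (-859375/24)*q1 + (109375/24)*q2 + (-21875/36)*q3 + (3125/36)*q4 = 0.
  ρ^9: a_9 + q1*a_8 + q2*a_7 + q3*a_6 + q4*a_5 = 0, i.e. -1396484375/576 + (55859375/192)*q1 + (-859375/24)*q2 + (109375/24)*q3 + (-21875/36)*q4 = 0.
Solving this linear system: q1 = 20, q2 = 525/4, q3 = 625/2, q4 = 3125/16.
The numerator is Q*f truncated at degree 5: P0 = a_0 = 221/180; P1 = a_1 + q1*a_0 = 211/9; P2 = a_2 + q1*a_1 + q2*a_0 = 20405/144; P3 = a_3 + q1*a_2 + q2*a_1 + q3*a_0 = 20125/72; P4 = a_4 + q1*a_3 + q2*a_2 + q3*a_1 + q4*a_0 = 38125/576; P5 = a_5 + q1*a_4 + q2*a_3 + q3*a_2 + q4*a_1 = -3125/72.

The Pade approximant has numerator coefficients [221/180, 211/9, 20405/144, 20125/72, 38125/576, -3125/72]; denominator coefficients [1, 20, 525/4, 625/2, 3125/16].


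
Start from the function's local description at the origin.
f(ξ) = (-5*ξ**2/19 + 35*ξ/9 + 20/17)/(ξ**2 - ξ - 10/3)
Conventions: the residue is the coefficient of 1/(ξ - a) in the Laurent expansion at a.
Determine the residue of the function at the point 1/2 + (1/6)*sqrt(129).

The factor ξ**2 - ξ - 10/3 splits as (ξ - a)(ξ - a') with a = 1/2 + (1/6)*sqrt(129), a' = 1/2 - (1/6)*sqrt(129). At the order-1 pole a set g(ξ) = (ξ - a)*f(ξ) = [-5*ξ**2/19 + 35*ξ/9 + 20/17] / (ξ - a').
Simple pole: residue = g(a) at a = 1/2 + (1/6)*sqrt(129), which is 310/171 + (6140/125001)*sqrt(129).

The residue is 310/171 + (6140/125001)*sqrt(129).


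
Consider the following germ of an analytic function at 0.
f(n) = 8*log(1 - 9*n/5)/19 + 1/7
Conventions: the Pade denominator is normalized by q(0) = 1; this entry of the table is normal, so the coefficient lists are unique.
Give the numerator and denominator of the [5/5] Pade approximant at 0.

Taylor coefficients needed (expand at 0): a_0 = 1/7, a_1 = -72/95, a_2 = -324/475, a_3 = -1944/2375, a_4 = -13122/11875, a_5 = -472392/296875, a_6 = -708588/296875, a_7 = -38263752/10390625, a_8 = -43046721/7421875, a_9 = -344373768/37109375, a_10 = -13947137604/927734375.
Write the denominator as Q(n) = 1 + q1*n + q2*n^2 + q3*n^3 + q4*n^4 + q5*n^5. Requiring Q*f - P = O(n^11) with deg P <= 5 kills the coefficients of n^6..n^10 in Q*f:
  n^6: a_6 + q1*a_5 + q2*a_4 + q3*a_3 + q4*a_2 + q5*a_1 = 0, i.e. -708588/296875 + (-472392/296875)*q1 + (-13122/11875)*q2 + (-1944/2375)*q3 + (-324/475)*q4 + (-72/95)*q5 = 0.
  n^7: a_7 + q1*a_6 + q2*a_5 + q3*a_4 + q4*a_3 + q5*a_2 = 0, i.e. -38263752/10390625 + (-708588/296875)*q1 + (-472392/296875)*q2 + (-13122/11875)*q3 + (-1944/2375)*q4 + (-324/475)*q5 = 0.
  n^8: a_8 + q1*a_7 + q2*a_6 + q3*a_5 + q4*a_4 + q5*a_3 = 0, i.e. -43046721/7421875 + (-38263752/10390625)*q1 + (-708588/296875)*q2 + (-472392/296875)*q3 + (-13122/11875)*q4 + (-1944/2375)*q5 = 0.
  n^9: a_9 + q1*a_8 + q2*a_7 + q3*a_6 + q4*a_5 + q5*a_4 = 0, i.e. -344373768/37109375 + (-43046721/7421875)*q1 + (-38263752/10390625)*q2 + (-708588/296875)*q3 + (-472392/296875)*q4 + (-13122/11875)*q5 = 0.
  n^10: a_10 + q1*a_9 + q2*a_8 + q3*a_7 + q4*a_6 + q5*a_5 = 0, i.e. -13947137604/927734375 + (-344373768/37109375)*q1 + (-43046721/7421875)*q2 + (-38263752/10390625)*q3 + (-708588/296875)*q4 + (-472392/296875)*q5 = 0.
Solving this linear system: q1 = -9/2, q2 = 36/5, q3 = -243/50, q4 = 2187/1750, q5 = -6561/87500.
The numerator is Q*f truncated at degree 5: P0 = a_0 = 1/7; P1 = a_1 + q1*a_0 = -1863/1330; P2 = a_2 + q1*a_1 + q2*a_0 = 12492/3325; P3 = a_3 + q1*a_2 + q2*a_1 + q3*a_0 = -129681/33250; P4 = a_4 + q1*a_3 + q2*a_2 + q3*a_1 + q4*a_0 = 1779489/1163750; P5 = a_5 + q1*a_4 + q2*a_3 + q3*a_2 + q4*a_1 + q5*a_0 = -9012627/58187500.

The Pade approximant has numerator coefficients [1/7, -1863/1330, 12492/3325, -129681/33250, 1779489/1163750, -9012627/58187500]; denominator coefficients [1, -9/2, 36/5, -243/50, 2187/1750, -6561/87500].


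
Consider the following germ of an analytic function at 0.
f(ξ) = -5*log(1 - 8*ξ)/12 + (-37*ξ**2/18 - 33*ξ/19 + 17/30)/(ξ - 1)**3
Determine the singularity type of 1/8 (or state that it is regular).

The term (-5/12)*log(1 - ξ/(1/8)) has argument 1 - 1/8/(1/8) = 0 at 1/8: a logarithmic (infinitely-sheeted) branch point; the remaining terms are analytic or single-valued there.

The point is a logarithmic branch point.


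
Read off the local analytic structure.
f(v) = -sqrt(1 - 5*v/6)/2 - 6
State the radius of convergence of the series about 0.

The radius of convergence is 6/5.

Branch term (-1/2)*sqrt(1 - v/(6/5)): its argument vanishes at v = 6/5, a square-root branch point, modulus 6/5.
The radius of convergence is the smallest modulus among the singular points: 6/5.


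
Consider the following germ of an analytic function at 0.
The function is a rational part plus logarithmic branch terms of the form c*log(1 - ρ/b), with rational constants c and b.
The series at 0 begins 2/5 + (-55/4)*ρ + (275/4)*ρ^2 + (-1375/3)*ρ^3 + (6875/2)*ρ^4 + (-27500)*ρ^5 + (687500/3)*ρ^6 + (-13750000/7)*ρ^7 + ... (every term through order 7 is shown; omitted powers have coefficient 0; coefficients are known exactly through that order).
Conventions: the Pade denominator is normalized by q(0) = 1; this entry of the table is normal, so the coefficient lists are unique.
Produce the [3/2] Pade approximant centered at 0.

Taylor coefficients needed (read off): a_0 = 2/5, a_1 = -55/4, a_2 = 275/4, a_3 = -1375/3, a_4 = 6875/2, a_5 = -27500.
Write the denominator as Q(ρ) = 1 + q1*ρ + q2*ρ^2. Requiring Q*f - P = O(ρ^6) with deg P <= 3 kills the coefficients of ρ^4..ρ^5 in Q*f:
  ρ^4: a_4 + q1*a_3 + q2*a_2 = 0, i.e. 6875/2 + (-1375/3)*q1 + (275/4)*q2 = 0.
  ρ^5: a_5 + q1*a_4 + q2*a_3 = 0, i.e. -27500 + (6875/2)*q1 + (-1375/3)*q2 = 0.
Solving this linear system: q1 = 12, q2 = 30.
The numerator is Q*f truncated at degree 3: P0 = a_0 = 2/5; P1 = a_1 + q1*a_0 = -179/20; P2 = a_2 + q1*a_1 + q2*a_0 = -337/4; P3 = a_3 + q1*a_2 + q2*a_1 = -275/6.

The Pade approximant has numerator coefficients [2/5, -179/20, -337/4, -275/6]; denominator coefficients [1, 12, 30].


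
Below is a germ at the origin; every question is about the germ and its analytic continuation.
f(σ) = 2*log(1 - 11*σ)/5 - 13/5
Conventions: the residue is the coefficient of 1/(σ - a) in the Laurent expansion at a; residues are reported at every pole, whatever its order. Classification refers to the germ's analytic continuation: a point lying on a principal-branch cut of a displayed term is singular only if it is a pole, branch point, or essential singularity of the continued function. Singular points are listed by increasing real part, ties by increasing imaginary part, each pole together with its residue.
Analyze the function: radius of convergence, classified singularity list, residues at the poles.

Radius of convergence at 0: 1/11.
At 1/11: a logarithmic branch point.

Branch term (2/5)*log(1 - σ/(1/11)): its argument vanishes at σ = 1/11, a logarithmic branch point, modulus 1/11.
The radius of convergence is the smallest modulus among the singular points: 1/11.


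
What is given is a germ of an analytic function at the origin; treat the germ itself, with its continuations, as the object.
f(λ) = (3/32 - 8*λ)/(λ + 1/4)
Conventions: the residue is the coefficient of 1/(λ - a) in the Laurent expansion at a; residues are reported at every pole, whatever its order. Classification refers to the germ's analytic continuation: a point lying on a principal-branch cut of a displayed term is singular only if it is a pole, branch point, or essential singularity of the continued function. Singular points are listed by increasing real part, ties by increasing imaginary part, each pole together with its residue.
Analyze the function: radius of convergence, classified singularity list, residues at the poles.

Denominator factor (λ + 1/4): pole of order 1 at -1/4, modulus 1/4.
The radius of convergence is the smallest modulus among the singular points: 1/4.
At the order-1 pole -1/4 set g(λ) = (λ - (-1/4))*f(λ) = 3/32 - 8*λ.
Simple pole: residue = g(a) at a = -1/4, which is 67/32.

Radius of convergence at 0: 1/4.
At -1/4: a pole of order 1; residue 67/32.


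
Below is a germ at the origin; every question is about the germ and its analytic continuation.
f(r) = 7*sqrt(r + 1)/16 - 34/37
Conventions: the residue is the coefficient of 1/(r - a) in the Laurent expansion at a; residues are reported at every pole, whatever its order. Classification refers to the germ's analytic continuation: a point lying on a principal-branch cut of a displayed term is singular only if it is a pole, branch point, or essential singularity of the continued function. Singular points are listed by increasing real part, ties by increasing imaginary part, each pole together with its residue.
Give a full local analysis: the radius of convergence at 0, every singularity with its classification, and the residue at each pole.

Branch term (7/16)*sqrt(1 - r/(-1)): its argument vanishes at r = -1, a square-root branch point, modulus 1.
The radius of convergence is the smallest modulus among the singular points: 1.

Radius of convergence at 0: 1.
At -1: an algebraic (square-root) branch point.


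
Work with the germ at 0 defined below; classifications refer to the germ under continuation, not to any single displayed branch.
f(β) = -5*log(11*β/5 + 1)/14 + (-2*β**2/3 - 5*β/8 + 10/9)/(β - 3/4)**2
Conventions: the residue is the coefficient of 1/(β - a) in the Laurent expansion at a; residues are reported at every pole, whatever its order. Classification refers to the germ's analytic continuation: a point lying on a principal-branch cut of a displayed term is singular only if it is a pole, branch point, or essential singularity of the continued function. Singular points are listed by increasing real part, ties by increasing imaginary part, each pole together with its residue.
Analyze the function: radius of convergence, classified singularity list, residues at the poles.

Denominator factor (β - 3/4)^2: pole of order 2 at 3/4, modulus 3/4.
Branch term (-5/14)*log(1 - β/(-5/11)): its argument vanishes at β = -5/11, a logarithmic branch point, modulus 5/11.
The radius of convergence is the smallest modulus among the singular points: 5/11.
The branch term is analytic at 3/4 and contributes nothing to the residue; only the rational part matters.
At the order-2 pole 3/4 set g(β) = (β - (3/4))^2*(rational part) = -2*β**2/3 - 5*β/8 + 10/9.
Order-2 pole: residue = g'(a); g'(3/4) = -13/8, so the residue is -13/8.
List the singular points by increasing real part (a conjugate pair: the negative imaginary part first).

Radius of convergence at 0: 5/11.
At -5/11: a logarithmic branch point.
At 3/4: a pole of order 2; residue -13/8.


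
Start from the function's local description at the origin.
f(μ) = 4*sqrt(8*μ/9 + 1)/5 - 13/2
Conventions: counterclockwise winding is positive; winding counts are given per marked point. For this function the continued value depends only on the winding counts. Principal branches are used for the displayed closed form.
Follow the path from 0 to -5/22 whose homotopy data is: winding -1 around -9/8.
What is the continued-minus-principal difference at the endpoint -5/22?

Continued minus principal equals -(8/165)*sqrt(869).

The rational part is single-valued and drops out of the difference; each branch term changes only by its own monodromy.
(4/5)*sqrt(1 - μ/(-9/8)): winding -1 is odd, the square root flips sign, contributing -2*(4/5)*sqrt(1 - (-5/22)/(-9/8)) = -2*(4/5)*sqrt(79/99) = -(8/165)*sqrt(869).
Summing the contributions at μ = -5/22 gives -(8/165)*sqrt(869).


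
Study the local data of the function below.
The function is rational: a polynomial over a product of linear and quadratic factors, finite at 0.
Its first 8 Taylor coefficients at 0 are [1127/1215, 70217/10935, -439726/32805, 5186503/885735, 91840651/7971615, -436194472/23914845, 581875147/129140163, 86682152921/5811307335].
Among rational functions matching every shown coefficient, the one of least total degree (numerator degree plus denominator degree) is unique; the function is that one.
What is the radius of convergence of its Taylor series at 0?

The radius of convergence is (3/7)*sqrt(7).

No rational of total degree below 6 reproduces all 8 coefficients; solving the [2/4] Pade equations on them gives f(r) = (-7*r**2/3 + 13*r + 23/15)/(r**2 + r + 9/7)**2, whose expansion matches every shown term.
Denominator factor (r**2 + r + 9/7)^2: discriminant -29/7, complex-conjugate roots (-1/2) + ((1/14)*sqrt(203))*i and (-1/2) - ((1/14)*sqrt(203))*i; poles of order 2, moduli (3/7)*sqrt(7) and (3/7)*sqrt(7).
The radius of convergence is the smallest modulus among the singular points: (3/7)*sqrt(7).


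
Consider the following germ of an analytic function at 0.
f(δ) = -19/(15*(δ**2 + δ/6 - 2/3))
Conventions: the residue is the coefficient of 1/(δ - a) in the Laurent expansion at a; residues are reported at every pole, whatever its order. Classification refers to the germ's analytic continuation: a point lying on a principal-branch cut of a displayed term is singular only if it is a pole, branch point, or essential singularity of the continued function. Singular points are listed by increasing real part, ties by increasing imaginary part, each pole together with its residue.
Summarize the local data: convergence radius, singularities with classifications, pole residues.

Denominator factor (δ**2 + δ/6 - 2/3): discriminant 97/36, real irrational roots -1/12 + (1/12)*sqrt(97) and -1/12 - (1/12)*sqrt(97); poles of order 1, moduli -1/12 + (1/12)*sqrt(97) and 1/12 + (1/12)*sqrt(97).
The radius of convergence is the smallest modulus among the singular points: -1/12 + (1/12)*sqrt(97).
The factor δ**2 + δ/6 - 2/3 splits as (δ - a)(δ - a') with a = -1/12 - (1/12)*sqrt(97), a' = -1/12 + (1/12)*sqrt(97). At the order-1 pole a set g(δ) = (δ - a)*f(δ) = [-19/15] / (δ - a').
Simple pole: residue = g(a) at a = -1/12 - (1/12)*sqrt(97), which is (38/485)*sqrt(97).
The factor δ**2 + δ/6 - 2/3 splits as (δ - a)(δ - a') with a = -1/12 + (1/12)*sqrt(97), a' = -1/12 - (1/12)*sqrt(97). At the order-1 pole a set g(δ) = (δ - a)*f(δ) = [-19/15] / (δ - a').
Simple pole: residue = g(a) at a = -1/12 + (1/12)*sqrt(97), which is -(38/485)*sqrt(97).
List the singular points by increasing real part (a conjugate pair: the negative imaginary part first).

Radius of convergence at 0: -1/12 + (1/12)*sqrt(97).
At -1/12 - (1/12)*sqrt(97): a pole of order 1; residue (38/485)*sqrt(97).
At -1/12 + (1/12)*sqrt(97): a pole of order 1; residue -(38/485)*sqrt(97).


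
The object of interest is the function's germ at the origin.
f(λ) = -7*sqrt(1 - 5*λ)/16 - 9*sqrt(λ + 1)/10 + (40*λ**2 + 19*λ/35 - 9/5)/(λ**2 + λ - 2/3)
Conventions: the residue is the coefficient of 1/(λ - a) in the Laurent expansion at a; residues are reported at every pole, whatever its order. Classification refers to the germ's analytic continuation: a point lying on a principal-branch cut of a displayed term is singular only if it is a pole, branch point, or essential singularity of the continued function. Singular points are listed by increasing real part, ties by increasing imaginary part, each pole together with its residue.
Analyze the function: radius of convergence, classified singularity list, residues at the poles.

Radius of convergence at 0: 1/5.
At -1/2 - (1/6)*sqrt(33): a pole of order 1; residue -1381/70 - (1873/462)*sqrt(33).
At -1: an algebraic (square-root) branch point.
At 1/5: an algebraic (square-root) branch point.
At -1/2 + (1/6)*sqrt(33): a pole of order 1; residue -1381/70 + (1873/462)*sqrt(33).

Denominator factor (λ**2 + λ - 2/3): discriminant 11/3, real irrational roots -1/2 + (1/6)*sqrt(33) and -1/2 - (1/6)*sqrt(33); poles of order 1, moduli -1/2 + (1/6)*sqrt(33) and 1/2 + (1/6)*sqrt(33).
Branch term (-9/10)*sqrt(1 - λ/(-1)): its argument vanishes at λ = -1, a square-root branch point, modulus 1.
Branch term (-7/16)*sqrt(1 - λ/(1/5)): its argument vanishes at λ = 1/5, a square-root branch point, modulus 1/5.
The radius of convergence is the smallest modulus among the singular points: 1/5.
The branch terms are analytic at -1/2 - (1/6)*sqrt(33) and contribute nothing to the residue; only the rational part matters.
The factor λ**2 + λ - 2/3 splits as (λ - a)(λ - a') with a = -1/2 - (1/6)*sqrt(33), a' = -1/2 + (1/6)*sqrt(33). At the order-1 pole a set g(λ) = (λ - a)*(rational part) = [40*λ**2 + 19*λ/35 - 9/5] / (λ - a').
Simple pole: residue = g(a) at a = -1/2 - (1/6)*sqrt(33), which is -1381/70 - (1873/462)*sqrt(33).
The branch terms are analytic at -1/2 + (1/6)*sqrt(33) and contribute nothing to the residue; only the rational part matters.
The factor λ**2 + λ - 2/3 splits as (λ - a)(λ - a') with a = -1/2 + (1/6)*sqrt(33), a' = -1/2 - (1/6)*sqrt(33). At the order-1 pole a set g(λ) = (λ - a)*(rational part) = [40*λ**2 + 19*λ/35 - 9/5] / (λ - a').
Simple pole: residue = g(a) at a = -1/2 + (1/6)*sqrt(33), which is -1381/70 + (1873/462)*sqrt(33).
List the singular points by increasing real part (a conjugate pair: the negative imaginary part first).


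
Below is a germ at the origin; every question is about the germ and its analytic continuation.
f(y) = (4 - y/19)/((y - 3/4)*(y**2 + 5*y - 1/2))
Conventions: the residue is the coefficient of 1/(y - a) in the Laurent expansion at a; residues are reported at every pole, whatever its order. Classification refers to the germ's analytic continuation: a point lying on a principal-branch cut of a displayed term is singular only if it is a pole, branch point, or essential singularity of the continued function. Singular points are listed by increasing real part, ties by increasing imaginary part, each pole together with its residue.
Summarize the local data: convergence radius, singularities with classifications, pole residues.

Radius of convergence at 0: -5/2 + (3/2)*sqrt(3).
At -5/2 - (3/2)*sqrt(3): a pole of order 1; residue -602/1159 + (3974/10431)*sqrt(3).
At -5/2 + (3/2)*sqrt(3): a pole of order 1; residue -602/1159 - (3974/10431)*sqrt(3).
At 3/4: a pole of order 1; residue 1204/1159.

Denominator factor (y - 3/4): pole of order 1 at 3/4, modulus 3/4.
Denominator factor (y**2 + 5*y - 1/2): discriminant 27, real irrational roots -5/2 + (3/2)*sqrt(3) and -5/2 - (3/2)*sqrt(3); poles of order 1, moduli -5/2 + (3/2)*sqrt(3) and 5/2 + (3/2)*sqrt(3).
The radius of convergence is the smallest modulus among the singular points: -5/2 + (3/2)*sqrt(3).
The factor y**2 + 5*y - 1/2 splits as (y - a)(y - a') with a = -5/2 - (3/2)*sqrt(3), a' = -5/2 + (3/2)*sqrt(3). At the order-1 pole a set g(y) = (y - a)*f(y) = [(4 - y/19)/(y - 3/4)] / (y - a').
Simple pole: residue = g(a) at a = -5/2 - (3/2)*sqrt(3), which is -602/1159 + (3974/10431)*sqrt(3).
The factor y**2 + 5*y - 1/2 splits as (y - a)(y - a') with a = -5/2 + (3/2)*sqrt(3), a' = -5/2 - (3/2)*sqrt(3). At the order-1 pole a set g(y) = (y - a)*f(y) = [(4 - y/19)/(y - 3/4)] / (y - a').
Simple pole: residue = g(a) at a = -5/2 + (3/2)*sqrt(3), which is -602/1159 - (3974/10431)*sqrt(3).
At the order-1 pole 3/4 set g(y) = (y - (3/4))*f(y) = (4 - y/19)/(y**2 + 5*y - 1/2).
Simple pole: residue = g(a) at a = 3/4, which is 1204/1159.
List the singular points by increasing real part (a conjugate pair: the negative imaginary part first).


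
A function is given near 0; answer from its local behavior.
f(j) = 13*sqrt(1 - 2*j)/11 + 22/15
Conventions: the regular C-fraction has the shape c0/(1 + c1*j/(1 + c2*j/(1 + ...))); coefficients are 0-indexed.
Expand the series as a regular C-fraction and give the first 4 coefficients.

Taylor coefficients (expand at 0): a_0 = 437/165, a_1 = -13/11, a_2 = -13/22, a_3 = -13/22.
c0 = a_0 = 437/165. Peel one level at a time: if S = 1 + c*j/S' with S'(0) = 1, then c is the j-coefficient of S and S' = c*j/(S - 1).
S_1 = c0/f = 1 + (195/437)*j + (161265/381938)*j^2 + ...; c1 = 195/437.
S_2 = c1*j/(S_1 - 1) = 1 + (-827/874)*j + (-1/4)*j^2 + ...; c2 = -827/874.
S_3 = c2*j/(S_2 - 1) = 1 + (-437/1654)*j + ...; c3 = -437/1654.

The regular C-fraction coefficients are [437/165, 195/437, -827/874, -437/1654].


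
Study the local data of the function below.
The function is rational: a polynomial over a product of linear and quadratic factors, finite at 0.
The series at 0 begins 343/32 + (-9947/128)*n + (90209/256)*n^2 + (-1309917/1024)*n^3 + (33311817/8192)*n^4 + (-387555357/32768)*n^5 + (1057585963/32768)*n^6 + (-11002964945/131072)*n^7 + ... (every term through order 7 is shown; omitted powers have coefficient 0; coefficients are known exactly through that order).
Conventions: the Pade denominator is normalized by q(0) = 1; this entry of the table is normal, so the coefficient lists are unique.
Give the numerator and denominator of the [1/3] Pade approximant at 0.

Taylor coefficients needed (read off): a_0 = 343/32, a_1 = -9947/128, a_2 = 90209/256, a_3 = -1309917/1024, a_4 = 33311817/8192.
Write the denominator as Q(n) = 1 + q1*n + q2*n^2 + q3*n^3. Requiring Q*f - P = O(n^5) with deg P <= 1 kills the coefficients of n^2..n^4 in Q*f:
  n^2: a_2 + q1*a_1 + q2*a_0 = 0, i.e. 90209/256 + (-9947/128)*q1 + (343/32)*q2 = 0.
  n^3: a_3 + q1*a_2 + q2*a_1 + q3*a_0 = 0, i.e. -1309917/1024 + (90209/256)*q1 + (-9947/128)*q2 + (343/32)*q3 = 0.
  n^4: a_4 + q1*a_3 + q2*a_2 + q3*a_1 = 0, i.e. 33311817/8192 + (-1309917/1024)*q1 + (90209/256)*q2 + (-9947/128)*q3 = 0.
Solving this linear system: q1 = 843/124, q2 = 8141/496, q3 = 29449/1984.
The numerator is Q*f truncated at degree 1: P0 = a_0 = 343/32; P1 = a_1 + q1*a_0 = -2401/496.

The Pade approximant has numerator coefficients [343/32, -2401/496]; denominator coefficients [1, 843/124, 8141/496, 29449/1984].


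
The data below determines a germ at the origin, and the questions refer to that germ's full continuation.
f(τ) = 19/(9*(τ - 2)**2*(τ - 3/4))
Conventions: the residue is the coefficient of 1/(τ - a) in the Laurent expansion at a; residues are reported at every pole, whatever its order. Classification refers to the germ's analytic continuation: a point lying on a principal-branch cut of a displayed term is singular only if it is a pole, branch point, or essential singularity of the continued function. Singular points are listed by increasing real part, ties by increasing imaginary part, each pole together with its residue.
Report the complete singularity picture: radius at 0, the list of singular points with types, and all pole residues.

Denominator factor (τ - 3/4): pole of order 1 at 3/4, modulus 3/4.
Denominator factor (τ - 2)^2: pole of order 2 at 2, modulus 2.
The radius of convergence is the smallest modulus among the singular points: 3/4.
At the order-1 pole 3/4 set g(τ) = (τ - (3/4))*f(τ) = 19/(9*(τ - 2)**2).
Simple pole: residue = g(a) at a = 3/4, which is 304/225.
At the order-2 pole 2 set g(τ) = (τ - (2))^2*f(τ) = 19/(9*(τ - 3/4)).
Order-2 pole: residue = g'(a); g'(2) = -304/225, so the residue is -304/225.
List the singular points by increasing real part (a conjugate pair: the negative imaginary part first).

Radius of convergence at 0: 3/4.
At 3/4: a pole of order 1; residue 304/225.
At 2: a pole of order 2; residue -304/225.


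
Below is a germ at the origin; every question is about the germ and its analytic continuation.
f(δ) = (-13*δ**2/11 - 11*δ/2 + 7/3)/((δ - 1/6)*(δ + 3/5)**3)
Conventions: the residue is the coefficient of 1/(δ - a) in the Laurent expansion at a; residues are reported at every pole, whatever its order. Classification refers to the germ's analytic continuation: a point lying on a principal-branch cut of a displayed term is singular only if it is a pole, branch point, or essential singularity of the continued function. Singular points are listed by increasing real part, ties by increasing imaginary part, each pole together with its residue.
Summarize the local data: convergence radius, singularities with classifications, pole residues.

Radius of convergence at 0: 1/6.
At -3/5: a pole of order 3; residue -411000/133837.
At 1/6: a pole of order 1; residue 411000/133837.

Denominator factor (δ - 1/6): pole of order 1 at 1/6, modulus 1/6.
Denominator factor (δ + 3/5)^3: pole of order 3 at -3/5, modulus 3/5.
The radius of convergence is the smallest modulus among the singular points: 1/6.
At the order-3 pole -3/5 set g(δ) = (δ - (-3/5))^3*f(δ) = (-13*δ**2/11 - 11*δ/2 + 7/3)/(δ - 1/6).
Order-3 pole: residue = g''(a)/2; g''(-3/5) = -822000/133837, so the residue is -411000/133837.
At the order-1 pole 1/6 set g(δ) = (δ - (1/6))*f(δ) = (-13*δ**2/11 - 11*δ/2 + 7/3)/(δ + 3/5)**3.
Simple pole: residue = g(a) at a = 1/6, which is 411000/133837.
List the singular points by increasing real part (a conjugate pair: the negative imaginary part first).


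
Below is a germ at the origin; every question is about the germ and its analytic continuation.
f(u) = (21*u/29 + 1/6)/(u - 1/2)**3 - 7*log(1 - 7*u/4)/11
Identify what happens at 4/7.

The term (-7/11)*log(1 - u/(4/7)) has argument 1 - 4/7/(4/7) = 0 at 4/7: a logarithmic (infinitely-sheeted) branch point; the remaining terms are analytic or single-valued there.

The point is a logarithmic branch point.


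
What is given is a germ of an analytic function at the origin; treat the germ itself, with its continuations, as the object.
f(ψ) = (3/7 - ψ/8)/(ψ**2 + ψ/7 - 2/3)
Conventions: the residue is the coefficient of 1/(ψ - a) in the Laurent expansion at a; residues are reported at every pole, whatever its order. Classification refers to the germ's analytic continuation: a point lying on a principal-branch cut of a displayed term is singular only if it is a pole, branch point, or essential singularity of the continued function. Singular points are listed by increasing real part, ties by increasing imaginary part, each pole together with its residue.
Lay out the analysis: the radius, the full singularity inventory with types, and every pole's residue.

Denominator factor (ψ**2 + ψ/7 - 2/3): discriminant 395/147, real irrational roots -1/14 + (1/42)*sqrt(1185) and -1/14 - (1/42)*sqrt(1185); poles of order 1, moduli -1/14 + (1/42)*sqrt(1185) and 1/14 + (1/42)*sqrt(1185).
The radius of convergence is the smallest modulus among the singular points: -1/14 + (1/42)*sqrt(1185).
The factor ψ**2 + ψ/7 - 2/3 splits as (ψ - a)(ψ - a') with a = -1/14 - (1/42)*sqrt(1185), a' = -1/14 + (1/42)*sqrt(1185). At the order-1 pole a set g(ψ) = (ψ - a)*f(ψ) = [3/7 - ψ/8] / (ψ - a').
Simple pole: residue = g(a) at a = -1/14 - (1/42)*sqrt(1185), which is -1/16 - (49/6320)*sqrt(1185).
The factor ψ**2 + ψ/7 - 2/3 splits as (ψ - a)(ψ - a') with a = -1/14 + (1/42)*sqrt(1185), a' = -1/14 - (1/42)*sqrt(1185). At the order-1 pole a set g(ψ) = (ψ - a)*f(ψ) = [3/7 - ψ/8] / (ψ - a').
Simple pole: residue = g(a) at a = -1/14 + (1/42)*sqrt(1185), which is -1/16 + (49/6320)*sqrt(1185).
List the singular points by increasing real part (a conjugate pair: the negative imaginary part first).

Radius of convergence at 0: -1/14 + (1/42)*sqrt(1185).
At -1/14 - (1/42)*sqrt(1185): a pole of order 1; residue -1/16 - (49/6320)*sqrt(1185).
At -1/14 + (1/42)*sqrt(1185): a pole of order 1; residue -1/16 + (49/6320)*sqrt(1185).
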